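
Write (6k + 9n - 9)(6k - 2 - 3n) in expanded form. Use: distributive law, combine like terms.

36k² - 66k + 36kn + 9n - 27n² + 18

(6k + 9n - 9)(6k - 2 - 3n)
= 36k² - 12k - 18kn + 54kn - 18n - 27n² - 54k + 18 + 27n    [distributive law]
= 36k² - 66k + 36kn + 9n - 27n² + 18    [combine like terms]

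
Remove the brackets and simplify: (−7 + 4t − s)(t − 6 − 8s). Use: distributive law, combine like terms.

−31t + 42 + 62s + 4t^2 − 33st + 8s^2

(−7 + 4t − s)(t − 6 − 8s)
= −7t + 42 + 56s + 4t^2 − 24t − 32st − st + 6s + 8s^2    [distributive law]
= −31t + 42 + 62s + 4t^2 − 33st + 8s^2    [combine like terms]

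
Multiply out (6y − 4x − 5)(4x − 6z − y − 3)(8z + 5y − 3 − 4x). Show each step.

488xyz + 164xy^2 − 72xy − 192x^2y − 288yz^2 − 228y^2z + 154yz − 30y^3 − 47y^2 + 114y − 224x^2z + 80x^2 + 64x^3 + 192xz^2 − 256xz − 36x + 240z^2 + 30z − 45

(6y − 4x − 5)(4x − 6z − y − 3)(8z + 5y − 3 − 4x)
= (24xy − 36yz − 6y^2 − 18y − 16x^2 + 24xz + 4xy + 12x − 20x + 30z + 5y + 15)(8z + 5y − 3 − 4x)    [distributive law]
= (28xy − 36yz − 6y^2 − 13y − 16x^2 + 24xz − 8x + 30z + 15)(8z + 5y − 3 − 4x)    [combine like terms]
= 224xyz + 140xy^2 − 84xy − 112x^2y − 288yz^2 − 180y^2z + 108yz + 144xyz − 48y^2z − 30y^3 + 18y^2 + 24xy^2 − 104yz − 65y^2 + 39y + 52xy − 128x^2z − 80x^2y + 48x^2 + 64x^3 + 192xz^2 + 120xyz − 72xz − 96x^2z − 64xz − 40xy + 24x + 32x^2 + 240z^2 + 150yz − 90z − 120xz + 120z + 75y − 45 − 60x    [distributive law]
= 488xyz + 164xy^2 − 72xy − 192x^2y − 288yz^2 − 228y^2z + 154yz − 30y^3 − 47y^2 + 114y − 224x^2z + 80x^2 + 64x^3 + 192xz^2 − 256xz − 36x + 240z^2 + 30z − 45    [combine like terms]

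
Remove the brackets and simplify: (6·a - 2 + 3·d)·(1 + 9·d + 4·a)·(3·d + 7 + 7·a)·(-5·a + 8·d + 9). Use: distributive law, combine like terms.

4283·a^2·d + 5571·a·d^2 + 3490·a·d + 1526·a^2 - 182·a + 742·a^3 + 2337·a^2·d^2 + 2691·a·d^3 - 1326·a^3·d - 840·a^4 + 408·d^2 - 1111·d - 126 + 1881·d^3 + 648·d^4

(6·a - 2 + 3·d)·(1 + 9·d + 4·a)·(3·d + 7 + 7·a)·(-5·a + 8·d + 9)
= (6·a + 54·a·d + 24·a^2 - 2 - 18·d - 8·a + 3·d + 27·d^2 + 12·a·d)·(3·d + 7 + 7·a)·(-5·a + 8·d + 9)    [distributive law]
= (-2·a + 66·a·d + 24·a^2 - 2 - 15·d + 27·d^2)·(3·d + 7 + 7·a)·(-5·a + 8·d + 9)    [combine like terms]
= (-6·a·d - 14·a - 14·a^2 + 198·a·d^2 + 462·a·d + 462·a^2·d + 72·a^2·d + 168·a^2 + 168·a^3 - 6·d - 14 - 14·a - 45·d^2 - 105·d - 105·a·d + 81·d^3 + 189·d^2 + 189·a·d^2)·(-5·a + 8·d + 9)    [distributive law]
= (351·a·d - 28·a + 154·a^2 + 387·a·d^2 + 534·a^2·d + 168·a^3 - 111·d - 14 + 144·d^2 + 81·d^3)·(-5·a + 8·d + 9)    [combine like terms]
= -1755·a^2·d + 2808·a·d^2 + 3159·a·d + 140·a^2 - 224·a·d - 252·a - 770·a^3 + 1232·a^2·d + 1386·a^2 - 1935·a^2·d^2 + 3096·a·d^3 + 3483·a·d^2 - 2670·a^3·d + 4272·a^2·d^2 + 4806·a^2·d - 840·a^4 + 1344·a^3·d + 1512·a^3 + 555·a·d - 888·d^2 - 999·d + 70·a - 112·d - 126 - 720·a·d^2 + 1152·d^3 + 1296·d^2 - 405·a·d^3 + 648·d^4 + 729·d^3    [distributive law]
= 4283·a^2·d + 5571·a·d^2 + 3490·a·d + 1526·a^2 - 182·a + 742·a^3 + 2337·a^2·d^2 + 2691·a·d^3 - 1326·a^3·d - 840·a^4 + 408·d^2 - 1111·d - 126 + 1881·d^3 + 648·d^4    [combine like terms]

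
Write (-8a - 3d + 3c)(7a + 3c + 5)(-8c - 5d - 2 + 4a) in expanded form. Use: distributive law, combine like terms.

436a^2c + 196a^2d - 48a^2 - 224a^3 + 60ac^2 + 147acd + 386ac + 182ad + 80a + 105ad^2 + 27c^2d + 45cd^2 + 63cd + 75d^2 + 30d - 72c^3 - 138c^2 - 30c

(-8a - 3d + 3c)(7a + 3c + 5)(-8c - 5d - 2 + 4a)
= (-56a^2 - 24ac - 40a - 21ad - 9cd - 15d + 21ac + 9c^2 + 15c)(-8c - 5d - 2 + 4a)    [distributive law]
= (-56a^2 - 3ac - 40a - 21ad - 9cd - 15d + 9c^2 + 15c)(-8c - 5d - 2 + 4a)    [combine like terms]
= 448a^2c + 280a^2d + 112a^2 - 224a^3 + 24ac^2 + 15acd + 6ac - 12a^2c + 320ac + 200ad + 80a - 160a^2 + 168acd + 105ad^2 + 42ad - 84a^2d + 72c^2d + 45cd^2 + 18cd - 36acd + 120cd + 75d^2 + 30d - 60ad - 72c^3 - 45c^2d - 18c^2 + 36ac^2 - 120c^2 - 75cd - 30c + 60ac    [distributive law]
= 436a^2c + 196a^2d - 48a^2 - 224a^3 + 60ac^2 + 147acd + 386ac + 182ad + 80a + 105ad^2 + 27c^2d + 45cd^2 + 63cd + 75d^2 + 30d - 72c^3 - 138c^2 - 30c    [combine like terms]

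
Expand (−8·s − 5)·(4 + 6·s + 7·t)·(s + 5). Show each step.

−302·s² − 330·s − 48·s³ − 56·s²·t − 315·s·t − 100 − 175·t

(−8·s − 5)·(4 + 6·s + 7·t)·(s + 5)
= (−32·s − 48·s² − 56·s·t − 20 − 30·s − 35·t)·(s + 5)    [distributive law]
= (−62·s − 48·s² − 56·s·t − 20 − 35·t)·(s + 5)    [combine like terms]
= −62·s² − 310·s − 48·s³ − 240·s² − 56·s²·t − 280·s·t − 20·s − 100 − 35·s·t − 175·t    [distributive law]
= −302·s² − 330·s − 48·s³ − 56·s²·t − 315·s·t − 100 − 175·t    [combine like terms]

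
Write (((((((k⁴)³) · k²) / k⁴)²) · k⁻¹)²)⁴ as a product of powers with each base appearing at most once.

(((((((k⁴)³) · k²) / k⁴)²) · k⁻¹)²)⁴
= ((((((k⁴)³) · k²) / k⁴)²) · k⁻¹)⁸    [power of a power]
= ((((((k⁴)³) · k²) / k⁴)²)⁸) · ((k⁻¹)⁸)    [power of a product]
= (((((k⁴)³) · k²) / k⁴)¹⁶) · ((k⁻¹)⁸)    [power of a power]
= (((((k⁴)³) · k²)¹⁶) / ((k⁴)¹⁶)) · ((k⁻¹)⁸)    [power of a quotient]
= (((((k⁴)³)¹⁶) · ((k²)¹⁶)) / ((k⁴)¹⁶)) · ((k⁻¹)⁸)    [power of a product]
= ((((k⁴)⁴⁸) · ((k²)¹⁶)) / ((k⁴)¹⁶)) · ((k⁻¹)⁸)    [power of a power]
= ((k¹⁹² · ((k²)¹⁶)) / ((k⁴)¹⁶)) · ((k⁻¹)⁸)    [power of a power]
= ((k¹⁹² · k³²) / ((k⁴)¹⁶)) · ((k⁻¹)⁸)    [power of a power]
= (k²²⁴ / ((k⁴)¹⁶)) · ((k⁻¹)⁸)    [product of powers]
= (k²²⁴ / k⁶⁴) · ((k⁻¹)⁸)    [power of a power]
= k¹⁶⁰ · ((k⁻¹)⁸)    [quotient of powers]
= k¹⁶⁰ · k⁻⁸    [power of a power]
= k¹⁵²    [product of powers]

k¹⁵²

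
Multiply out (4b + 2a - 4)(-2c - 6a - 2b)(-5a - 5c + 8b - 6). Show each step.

148abc + 40bc^2 - 24b^2c + 72bc + 44a^2b - 184ab^2 + 320ab - 64b^3 + 112b^2 + 80a^2c + 20ac^2 - 136ac + 60a^3 - 48a^2 - 40c^2 - 48c - 144a - 48b

(4b + 2a - 4)(-2c - 6a - 2b)(-5a - 5c + 8b - 6)
= (-8bc - 24ab - 8b^2 - 4ac - 12a^2 - 4ab + 8c + 24a + 8b)(-5a - 5c + 8b - 6)    [distributive law]
= (-8bc - 28ab - 8b^2 - 4ac - 12a^2 + 8c + 24a + 8b)(-5a - 5c + 8b - 6)    [combine like terms]
= 40abc + 40bc^2 - 64b^2c + 48bc + 140a^2b + 140abc - 224ab^2 + 168ab + 40ab^2 + 40b^2c - 64b^3 + 48b^2 + 20a^2c + 20ac^2 - 32abc + 24ac + 60a^3 + 60a^2c - 96a^2b + 72a^2 - 40ac - 40c^2 + 64bc - 48c - 120a^2 - 120ac + 192ab - 144a - 40ab - 40bc + 64b^2 - 48b    [distributive law]
= 148abc + 40bc^2 - 24b^2c + 72bc + 44a^2b - 184ab^2 + 320ab - 64b^3 + 112b^2 + 80a^2c + 20ac^2 - 136ac + 60a^3 - 48a^2 - 40c^2 - 48c - 144a - 48b    [combine like terms]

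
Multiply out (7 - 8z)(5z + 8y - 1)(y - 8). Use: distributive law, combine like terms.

555yz - 344z + 56y^2 - 455y + 56 - 40yz^2 + 320z^2 - 64y^2z

(7 - 8z)(5z + 8y - 1)(y - 8)
= (35z + 56y - 7 - 40z^2 - 64yz + 8z)(y - 8)    [distributive law]
= (43z + 56y - 7 - 40z^2 - 64yz)(y - 8)    [combine like terms]
= 43yz - 344z + 56y^2 - 448y - 7y + 56 - 40yz^2 + 320z^2 - 64y^2z + 512yz    [distributive law]
= 555yz - 344z + 56y^2 - 455y + 56 - 40yz^2 + 320z^2 - 64y^2z    [combine like terms]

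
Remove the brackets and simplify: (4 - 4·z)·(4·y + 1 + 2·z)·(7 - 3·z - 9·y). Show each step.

(4 - 4·z)·(4·y + 1 + 2·z)·(7 - 3·z - 9·y)
= (16·y + 4 + 8·z - 16·y·z - 4·z - 8·z²)·(7 - 3·z - 9·y)    [distributive law]
= (16·y + 4 + 4·z - 16·y·z - 8·z²)·(7 - 3·z - 9·y)    [combine like terms]
= 112·y - 48·y·z - 144·y² + 28 - 12·z - 36·y + 28·z - 12·z² - 36·y·z - 112·y·z + 48·y·z² + 144·y²·z - 56·z² + 24·z³ + 72·y·z²    [distributive law]
= 76·y - 196·y·z - 144·y² + 28 + 16·z - 68·z² + 120·y·z² + 144·y²·z + 24·z³    [combine like terms]

76·y - 196·y·z - 144·y² + 28 + 16·z - 68·z² + 120·y·z² + 144·y²·z + 24·z³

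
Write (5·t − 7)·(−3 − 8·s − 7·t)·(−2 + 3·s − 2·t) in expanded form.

−110·t + 70·s·t + 2·t² − 120·s²·t − 25·s·t² + 70·t³ − 42 − 49·s + 168·s²

(5·t − 7)·(−3 − 8·s − 7·t)·(−2 + 3·s − 2·t)
= (−15·t − 40·s·t − 35·t² + 21 + 56·s + 49·t)·(−2 + 3·s − 2·t)    [distributive law]
= (34·t − 40·s·t − 35·t² + 21 + 56·s)·(−2 + 3·s − 2·t)    [combine like terms]
= −68·t + 102·s·t − 68·t² + 80·s·t − 120·s²·t + 80·s·t² + 70·t² − 105·s·t² + 70·t³ − 42 + 63·s − 42·t − 112·s + 168·s² − 112·s·t    [distributive law]
= −110·t + 70·s·t + 2·t² − 120·s²·t − 25·s·t² + 70·t³ − 42 − 49·s + 168·s²    [combine like terms]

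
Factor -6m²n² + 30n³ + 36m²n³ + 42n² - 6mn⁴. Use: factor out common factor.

-6m²n² + 30n³ + 36m²n³ + 42n² - 6mn⁴
= 6(-m²n² + 5n³ + 6m²n³ + 7n² - mn⁴)    [factor out 6]
= 6n²(-m² + 5n + 6m²n + 7 - mn²)    [factor out n²]

6n²(-m² + 5n + 6m²n + 7 - mn²)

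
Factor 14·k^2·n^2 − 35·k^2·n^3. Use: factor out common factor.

14·k^2·n^2 − 35·k^2·n^3
= 7(2·k^2·n^2 − 5·k^2·n^3)    [factor out 7]
= 7·k^2·n^2(2 − 5·n)    [factor out k^2·n^2]

7·k^2·n^2(2 − 5·n)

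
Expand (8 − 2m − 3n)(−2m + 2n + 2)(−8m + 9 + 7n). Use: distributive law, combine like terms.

(8 − 2m − 3n)(−2m + 2n + 2)(−8m + 9 + 7n)
= (−16m + 16n + 16 + 4m² − 4mn − 4m + 6mn − 6n² − 6n)(−8m + 9 + 7n)    [distributive law]
= (−20m + 10n + 16 + 4m² + 2mn − 6n²)(−8m + 9 + 7n)    [combine like terms]
= 160m² − 180m − 140mn − 80mn + 90n + 70n² − 128m + 144 + 112n − 32m³ + 36m² + 28m²n − 16m²n + 18mn + 14mn² + 48mn² − 54n² − 42n³    [distributive law]
= 196m² − 308m − 202mn + 202n + 16n² + 144 − 32m³ + 12m²n + 62mn² − 42n³    [combine like terms]

196m² − 308m − 202mn + 202n + 16n² + 144 − 32m³ + 12m²n + 62mn² − 42n³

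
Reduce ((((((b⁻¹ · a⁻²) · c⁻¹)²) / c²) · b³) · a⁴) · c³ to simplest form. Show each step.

((((((b⁻¹ · a⁻²) · c⁻¹)²) / c²) · b³) · a⁴) · c³
= ((((((b⁻¹ · a⁻²)²) · ((c⁻¹)²)) / c²) · b³) · a⁴) · c³    [power of a product]
= (((((((b⁻¹)²) · ((a⁻²)²)) · ((c⁻¹)²)) / c²) · b³) · a⁴) · c³    [power of a product]
= (((((b⁻² · ((a⁻²)²)) · ((c⁻¹)²)) / c²) · b³) · a⁴) · c³    [power of a power]
= (((((b⁻² · a⁻⁴) · ((c⁻¹)²)) / c²) · b³) · a⁴) · c³    [power of a power]
= (((((b⁻² · a⁻⁴) · c⁻²) / c²) · b³) · a⁴) · c³    [power of a power]
= b·c⁻¹    [quotient of powers; product of powers]

b·c⁻¹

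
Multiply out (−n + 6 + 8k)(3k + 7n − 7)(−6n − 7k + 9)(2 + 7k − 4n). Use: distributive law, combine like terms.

−4485kn² + 177k²n² + 1370kn³ − 424k²n − 2933k³n + 5767kn + 1512n³ − 168n⁴ − 3486n² + 2898n + 628k² + 3038k³ − 2742k − 756 − 1176k⁴

(−n + 6 + 8k)(3k + 7n − 7)(−6n − 7k + 9)(2 + 7k − 4n)
= (−3kn − 7n² + 7n + 18k + 42n − 42 + 24k² + 56kn − 56k)(−6n − 7k + 9)(2 + 7k − 4n)    [distributive law]
= (53kn − 7n² + 49n − 38k − 42 + 24k²)(−6n − 7k + 9)(2 + 7k − 4n)    [combine like terms]
= (−318kn² − 371k²n + 477kn + 42n³ + 49kn² − 63n² − 294n² − 343kn + 441n + 228kn + 266k² − 342k + 252n + 294k − 378 − 144k²n − 168k³ + 216k²)(2 + 7k − 4n)    [distributive law]
= (−269kn² − 515k²n + 362kn + 42n³ − 357n² + 693n + 482k² − 48k − 378 − 168k³)(2 + 7k − 4n)    [combine like terms]
= −538kn² − 1883k²n² + 1076kn³ − 1030k²n − 3605k³n + 2060k²n² + 724kn + 2534k²n − 1448kn² + 84n³ + 294kn³ − 168n⁴ − 714n² − 2499kn² + 1428n³ + 1386n + 4851kn − 2772n² + 964k² + 3374k³ − 1928k²n − 96k − 336k² + 192kn − 756 − 2646k + 1512n − 336k³ − 1176k⁴ + 672k³n    [distributive law]
= −4485kn² + 177k²n² + 1370kn³ − 424k²n − 2933k³n + 5767kn + 1512n³ − 168n⁴ − 3486n² + 2898n + 628k² + 3038k³ − 2742k − 756 − 1176k⁴    [combine like terms]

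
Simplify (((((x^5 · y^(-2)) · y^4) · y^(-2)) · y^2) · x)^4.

x^24·y^8

(((((x^5 · y^(-2)) · y^4) · y^(-2)) · y^2) · x)^4
= (((((x^5 · y^(-2)) · y^4) · y^(-2)) · y^2)^4) · (x^4)    [power of a product]
= (((((x^5 · y^(-2)) · y^4) · y^(-2))^4) · ((y^2)^4)) · (x^4)    [power of a product]
= (((((x^5 · y^(-2)) · y^4)^4) · ((y^(-2))^4)) · ((y^2)^4)) · (x^4)    [power of a product]
= (((((x^5 · y^(-2))^4) · ((y^4)^4)) · ((y^(-2))^4)) · ((y^2)^4)) · (x^4)    [power of a product]
= ((((((x^5)^4) · ((y^(-2))^4)) · ((y^4)^4)) · ((y^(-2))^4)) · ((y^2)^4)) · (x^4)    [power of a product]
= ((((x^20 · ((y^(-2))^4)) · ((y^4)^4)) · ((y^(-2))^4)) · ((y^2)^4)) · (x^4)    [power of a power]
= ((((x^20 · y^(-8)) · ((y^4)^4)) · ((y^(-2))^4)) · ((y^2)^4)) · (x^4)    [power of a power]
= ((((x^20 · y^(-8)) · y^16) · ((y^(-2))^4)) · ((y^2)^4)) · (x^4)    [power of a power]
= ((((x^20 · y^(-8)) · y^16) · y^(-8)) · ((y^2)^4)) · (x^4)    [power of a power]
= ((((x^20 · y^(-8)) · y^16) · y^(-8)) · y^8) · (x^4)    [power of a power]
= x^24·y^8    [product of powers]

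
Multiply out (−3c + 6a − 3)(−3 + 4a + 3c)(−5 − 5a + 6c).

(−3c + 6a − 3)(−3 + 4a + 3c)(−5 − 5a + 6c)
= (9c − 12ac − 9c² − 18a + 24a² + 18ac + 9 − 12a − 9c)(−5 − 5a + 6c)    [distributive law]
= (6ac − 9c² − 30a + 24a² + 9)(−5 − 5a + 6c)    [combine like terms]
= −30ac − 30a²c + 36ac² + 45c² + 45ac² − 54c³ + 150a + 150a² − 180ac − 120a² − 120a³ + 144a²c − 45 − 45a + 54c    [distributive law]
= −210ac + 114a²c + 81ac² + 45c² − 54c³ + 105a + 30a² − 120a³ − 45 + 54c    [combine like terms]

−210ac + 114a²c + 81ac² + 45c² − 54c³ + 105a + 30a² − 120a³ − 45 + 54c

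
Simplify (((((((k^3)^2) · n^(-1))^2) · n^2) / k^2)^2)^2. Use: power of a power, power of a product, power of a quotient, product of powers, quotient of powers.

(((((((k^3)^2) · n^(-1))^2) · n^2) / k^2)^2)^2
= ((((((k^3)^2) · n^(-1))^2) · n^2) / k^2)^4    [power of a power]
= ((((((k^3)^2) · n^(-1))^2) · n^2)^4) / ((k^2)^4)    [power of a quotient]
= ((((((k^3)^2) · n^(-1))^2)^4) · ((n^2)^4)) / ((k^2)^4)    [power of a product]
= (((((k^3)^2) · n^(-1))^8) · ((n^2)^4)) / ((k^2)^4)    [power of a power]
= (((((k^3)^2)^8) · ((n^(-1))^8)) · ((n^2)^4)) / ((k^2)^4)    [power of a product]
= ((((k^3)^16) · ((n^(-1))^8)) · ((n^2)^4)) / ((k^2)^4)    [power of a power]
= ((k^48 · ((n^(-1))^8)) · ((n^2)^4)) / ((k^2)^4)    [power of a power]
= ((k^48 · n^(-8)) · ((n^2)^4)) / ((k^2)^4)    [power of a power]
= ((k^48 · n^(-8)) · n^8) / ((k^2)^4)    [power of a power]
= ((k^48 · n^(-8)) · n^8) / k^8    [power of a power]
= k^40    [quotient of powers; product of powers]

k^40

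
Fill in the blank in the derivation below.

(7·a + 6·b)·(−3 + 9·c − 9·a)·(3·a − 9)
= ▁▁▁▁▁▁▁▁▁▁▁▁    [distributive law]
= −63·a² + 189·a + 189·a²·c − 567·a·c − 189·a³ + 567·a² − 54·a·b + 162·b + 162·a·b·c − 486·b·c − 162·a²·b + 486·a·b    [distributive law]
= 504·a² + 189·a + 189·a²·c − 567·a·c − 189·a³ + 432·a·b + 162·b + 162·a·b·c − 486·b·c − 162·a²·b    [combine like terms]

Applying distributive law to the line above:

(−21·a + 63·a·c − 63·a² − 18·b + 54·b·c − 54·a·b)·(3·a − 9)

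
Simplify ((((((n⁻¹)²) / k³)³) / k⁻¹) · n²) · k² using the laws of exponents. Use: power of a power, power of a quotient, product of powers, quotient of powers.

k⁻⁶n⁻⁴

((((((n⁻¹)²) / k³)³) / k⁻¹) · n²) · k²
= ((((((n⁻¹)²)³) / ((k³)³)) / k⁻¹) · n²) · k²    [power of a quotient]
= (((((n⁻¹)⁶) / ((k³)³)) / k⁻¹) · n²) · k²    [power of a power]
= (((n⁻⁶ / ((k³)³)) / k⁻¹) · n²) · k²    [power of a power]
= (((n⁻⁶ / k⁹) / k⁻¹) · n²) · k²    [power of a power]
= k⁻⁶n⁻⁴    [quotient of powers; product of powers]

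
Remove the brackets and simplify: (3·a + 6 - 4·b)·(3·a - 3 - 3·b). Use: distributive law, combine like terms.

(3·a + 6 - 4·b)·(3·a - 3 - 3·b)
= 9·a^2 - 9·a - 9·a·b + 18·a - 18 - 18·b - 12·a·b + 12·b + 12·b^2    [distributive law]
= 9·a^2 + 9·a - 21·a·b - 18 - 6·b + 12·b^2    [combine like terms]

9·a^2 + 9·a - 21·a·b - 18 - 6·b + 12·b^2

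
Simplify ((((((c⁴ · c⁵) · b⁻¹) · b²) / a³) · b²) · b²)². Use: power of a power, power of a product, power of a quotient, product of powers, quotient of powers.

a⁻⁶·b¹⁰·c¹⁸

((((((c⁴ · c⁵) · b⁻¹) · b²) / a³) · b²) · b²)²
= ((((((c⁴ · c⁵) · b⁻¹) · b²) / a³) · b²)²) · ((b²)²)    [power of a product]
= ((((((c⁴ · c⁵) · b⁻¹) · b²) / a³)²) · ((b²)²)) · ((b²)²)    [power of a product]
= ((((((c⁴ · c⁵) · b⁻¹) · b²)²) / ((a³)²)) · ((b²)²)) · ((b²)²)    [power of a quotient]
= ((((((c⁴ · c⁵) · b⁻¹)²) · ((b²)²)) / ((a³)²)) · ((b²)²)) · ((b²)²)    [power of a product]
= ((((((c⁴ · c⁵)²) · ((b⁻¹)²)) · ((b²)²)) / ((a³)²)) · ((b²)²)) · ((b²)²)    [power of a product]
= (((((((c⁴)²) · ((c⁵)²)) · ((b⁻¹)²)) · ((b²)²)) / ((a³)²)) · ((b²)²)) · ((b²)²)    [power of a product]
= (((((c⁸ · ((c⁵)²)) · ((b⁻¹)²)) · ((b²)²)) / ((a³)²)) · ((b²)²)) · ((b²)²)    [power of a power]
= (((((c⁸ · c¹⁰) · ((b⁻¹)²)) · ((b²)²)) / ((a³)²)) · ((b²)²)) · ((b²)²)    [power of a power]
= ((((c¹⁸ · ((b⁻¹)²)) · ((b²)²)) / ((a³)²)) · ((b²)²)) · ((b²)²)    [product of powers]
= ((((c¹⁸ · b⁻²) · ((b²)²)) / ((a³)²)) · ((b²)²)) · ((b²)²)    [power of a power]
= ((((c¹⁸ · b⁻²) · b⁴) / ((a³)²)) · ((b²)²)) · ((b²)²)    [power of a power]
= ((((c¹⁸ · b⁻²) · b⁴) / a⁶) · ((b²)²)) · ((b²)²)    [power of a power]
= ((((c¹⁸ · b⁻²) · b⁴) / a⁶) · b⁴) · ((b²)²)    [power of a power]
= ((((c¹⁸ · b⁻²) · b⁴) / a⁶) · b⁴) · b⁴    [power of a power]
= a⁻⁶·b¹⁰·c¹⁸    [quotient of powers; product of powers]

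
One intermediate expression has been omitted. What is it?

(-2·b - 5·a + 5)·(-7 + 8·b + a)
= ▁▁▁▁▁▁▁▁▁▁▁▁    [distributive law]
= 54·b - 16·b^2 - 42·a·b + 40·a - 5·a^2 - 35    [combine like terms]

By distributive law:

14·b - 16·b^2 - 2·a·b + 35·a - 40·a·b - 5·a^2 - 35 + 40·b + 5·a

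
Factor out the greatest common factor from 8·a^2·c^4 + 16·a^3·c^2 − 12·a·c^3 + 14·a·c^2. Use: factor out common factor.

8·a^2·c^4 + 16·a^3·c^2 − 12·a·c^3 + 14·a·c^2
= 2(4·a^2·c^4 + 8·a^3·c^2 − 6·a·c^3 + 7·a·c^2)    [factor out 2]
= 2·a·c^2(4·a·c^2 + 8·a^2 − 6·c + 7)    [factor out a·c^2]

2·a·c^2(4·a·c^2 + 8·a^2 − 6·c + 7)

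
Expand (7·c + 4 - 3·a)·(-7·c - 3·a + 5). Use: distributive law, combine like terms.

-49·c² + 7·c - 27·a + 20 + 9·a²

(7·c + 4 - 3·a)·(-7·c - 3·a + 5)
= -49·c² - 21·a·c + 35·c - 28·c - 12·a + 20 + 21·a·c + 9·a² - 15·a    [distributive law]
= -49·c² + 7·c - 27·a + 20 + 9·a²    [combine like terms]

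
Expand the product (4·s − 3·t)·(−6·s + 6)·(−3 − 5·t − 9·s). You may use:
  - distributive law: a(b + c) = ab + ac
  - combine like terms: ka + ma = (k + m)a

(4·s − 3·t)·(−6·s + 6)·(−3 − 5·t − 9·s)
= (−24·s^2 + 24·s + 18·s·t − 18·t)·(−3 − 5·t − 9·s)    [distributive law]
= 72·s^2 + 120·s^2·t + 216·s^3 − 72·s − 120·s·t − 216·s^2 − 54·s·t − 90·s·t^2 − 162·s^2·t + 54·t + 90·t^2 + 162·s·t    [distributive law]
= −144·s^2 − 42·s^2·t + 216·s^3 − 72·s − 12·s·t − 90·s·t^2 + 54·t + 90·t^2    [combine like terms]

−144·s^2 − 42·s^2·t + 216·s^3 − 72·s − 12·s·t − 90·s·t^2 + 54·t + 90·t^2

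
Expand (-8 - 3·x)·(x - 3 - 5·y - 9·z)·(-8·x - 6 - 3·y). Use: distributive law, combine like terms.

10·x² - 198·x - 413·x·y - 144 - 312·y - 120·y² - 738·x·z - 432·z - 216·y·z + 24·x³ - 111·x²·y - 45·x·y² - 216·x²·z - 81·x·y·z

(-8 - 3·x)·(x - 3 - 5·y - 9·z)·(-8·x - 6 - 3·y)
= (-8·x + 24 + 40·y + 72·z - 3·x² + 9·x + 15·x·y + 27·x·z)·(-8·x - 6 - 3·y)    [distributive law]
= (x + 24 + 40·y + 72·z - 3·x² + 15·x·y + 27·x·z)·(-8·x - 6 - 3·y)    [combine like terms]
= -8·x² - 6·x - 3·x·y - 192·x - 144 - 72·y - 320·x·y - 240·y - 120·y² - 576·x·z - 432·z - 216·y·z + 24·x³ + 18·x² + 9·x²·y - 120·x²·y - 90·x·y - 45·x·y² - 216·x²·z - 162·x·z - 81·x·y·z    [distributive law]
= 10·x² - 198·x - 413·x·y - 144 - 312·y - 120·y² - 738·x·z - 432·z - 216·y·z + 24·x³ - 111·x²·y - 45·x·y² - 216·x²·z - 81·x·y·z    [combine like terms]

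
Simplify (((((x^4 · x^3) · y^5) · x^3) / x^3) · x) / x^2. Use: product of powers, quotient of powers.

(((((x^4 · x^3) · y^5) · x^3) / x^3) · x) / x^2
= ((((x^7 · y^5) · x^3) / x^3) · x) / x^2    [product of powers]
= x^6y^5    [quotient of powers; product of powers]

x^6y^5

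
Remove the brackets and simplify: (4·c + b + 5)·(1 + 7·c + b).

39·c + 28·c^2 + 11·b·c + 6·b + b^2 + 5

(4·c + b + 5)·(1 + 7·c + b)
= 4·c + 28·c^2 + 4·b·c + b + 7·b·c + b^2 + 5 + 35·c + 5·b    [distributive law]
= 39·c + 28·c^2 + 11·b·c + 6·b + b^2 + 5    [combine like terms]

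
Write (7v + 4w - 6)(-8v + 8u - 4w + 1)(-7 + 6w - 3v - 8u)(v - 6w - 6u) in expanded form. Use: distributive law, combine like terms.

227v³ - 696v²w - 2050uv² - 1164v³w + 624v²w² - 24uv²w + 168v⁴ - 728uv³ - 2128u²v² - 604uvw + 4512u²v - 2128uvw² - 1888u²vw + 2688u³v - 3716vw² + 1776vw³ - 367v² + 1970vw + 2586uv + 2736uw² + 2112u²w - 1344uw³ - 384u²w² + 1536u³w - 1680w³ + 576w⁴ + 1392w² - 912uw - 2304u² - 2304u³ + 42v - 252w - 252u

(7v + 4w - 6)(-8v + 8u - 4w + 1)(-7 + 6w - 3v - 8u)(v - 6w - 6u)
= (-56v² + 56uv - 28vw + 7v - 32vw + 32uw - 16w² + 4w + 48v - 48u + 24w - 6)(-7 + 6w - 3v - 8u)(v - 6w - 6u)    [distributive law]
= (-56v² + 56uv - 60vw + 55v + 32uw - 16w² + 28w - 48u - 6)(-7 + 6w - 3v - 8u)(v - 6w - 6u)    [combine like terms]
= (392v² - 336v²w + 168v³ + 448uv² - 392uv + 336uvw - 168uv² - 448u²v + 420vw - 360vw² + 180v²w + 480uvw - 385v + 330vw - 165v² - 440uv - 224uw + 192uw² - 96uvw - 256u²w + 112w² - 96w³ + 48vw² + 128uw² - 196w + 168w² - 84vw - 224uw + 336u - 288uw + 144uv + 384u² + 42 - 36w + 18v + 48u)(v - 6w - 6u)    [distributive law]
= (227v² - 156v²w + 168v³ + 280uv² - 688uv + 720uvw - 448u²v + 666vw - 312vw² - 367v - 736uw + 320uw² - 256u²w + 280w² - 96w³ - 232w + 384u + 384u² + 42)(v - 6w - 6u)    [combine like terms]
= 227v³ - 1362v²w - 1362uv² - 156v³w + 936v²w² + 936uv²w + 168v⁴ - 1008v³w - 1008uv³ + 280uv³ - 1680uv²w - 1680u²v² - 688uv² + 4128uvw + 4128u²v + 720uv²w - 4320uvw² - 4320u²vw - 448u²v² + 2688u²vw + 2688u³v + 666v²w - 3996vw² - 3996uvw - 312v²w² + 1872vw³ + 1872uvw² - 367v² + 2202vw + 2202uv - 736uvw + 4416uw² + 4416u²w + 320uvw² - 1920uw³ - 1920u²w² - 256u²vw + 1536u²w² + 1536u³w + 280vw² - 1680w³ - 1680uw² - 96vw³ + 576w⁴ + 576uw³ - 232vw + 1392w² + 1392uw + 384uv - 2304uw - 2304u² + 384u²v - 2304u²w - 2304u³ + 42v - 252w - 252u    [distributive law]
= 227v³ - 696v²w - 2050uv² - 1164v³w + 624v²w² - 24uv²w + 168v⁴ - 728uv³ - 2128u²v² - 604uvw + 4512u²v - 2128uvw² - 1888u²vw + 2688u³v - 3716vw² + 1776vw³ - 367v² + 1970vw + 2586uv + 2736uw² + 2112u²w - 1344uw³ - 384u²w² + 1536u³w - 1680w³ + 576w⁴ + 1392w² - 912uw - 2304u² - 2304u³ + 42v - 252w - 252u    [combine like terms]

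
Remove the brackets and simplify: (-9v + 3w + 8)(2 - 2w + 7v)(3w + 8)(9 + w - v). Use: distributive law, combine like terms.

(-9v + 3w + 8)(2 - 2w + 7v)(3w + 8)(9 + w - v)
= (-18v + 18vw - 63v^2 + 6w - 6w^2 + 21vw + 16 - 16w + 56v)(3w + 8)(9 + w - v)    [distributive law]
= (38v + 39vw - 63v^2 - 10w - 6w^2 + 16)(3w + 8)(9 + w - v)    [combine like terms]
= (114vw + 304v + 117vw^2 + 312vw - 189v^2w - 504v^2 - 30w^2 - 80w - 18w^3 - 48w^2 + 48w + 128)(9 + w - v)    [distributive law]
= (426vw + 304v + 117vw^2 - 189v^2w - 504v^2 - 78w^2 - 32w - 18w^3 + 128)(9 + w - v)    [combine like terms]
= 3834vw + 426vw^2 - 426v^2w + 2736v + 304vw - 304v^2 + 1053vw^2 + 117vw^3 - 117v^2w^2 - 1701v^2w - 189v^2w^2 + 189v^3w - 4536v^2 - 504v^2w + 504v^3 - 702w^2 - 78w^3 + 78vw^2 - 288w - 32w^2 + 32vw - 162w^3 - 18w^4 + 18vw^3 + 1152 + 128w - 128v    [distributive law]
= 4170vw + 1557vw^2 - 2631v^2w + 2608v - 4840v^2 + 135vw^3 - 306v^2w^2 + 189v^3w + 504v^3 - 734w^2 - 240w^3 - 160w - 18w^4 + 1152    [combine like terms]

4170vw + 1557vw^2 - 2631v^2w + 2608v - 4840v^2 + 135vw^3 - 306v^2w^2 + 189v^3w + 504v^3 - 734w^2 - 240w^3 - 160w - 18w^4 + 1152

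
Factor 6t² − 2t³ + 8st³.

2t²(3 − t + 4st)

6t² − 2t³ + 8st³
= 2(3t² − t³ + 4st³)    [factor out 2]
= 2t²(3 − t + 4st)    [factor out t²]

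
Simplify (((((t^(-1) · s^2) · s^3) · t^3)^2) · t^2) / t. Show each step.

(((((t^(-1) · s^2) · s^3) · t^3)^2) · t^2) / t
= (((((t^(-1) · s^2) · s^3)^2) · ((t^3)^2)) · t^2) / t    [power of a product]
= (((((t^(-1) · s^2)^2) · ((s^3)^2)) · ((t^3)^2)) · t^2) / t    [power of a product]
= ((((((t^(-1))^2) · ((s^2)^2)) · ((s^3)^2)) · ((t^3)^2)) · t^2) / t    [power of a product]
= ((((t^(-2) · ((s^2)^2)) · ((s^3)^2)) · ((t^3)^2)) · t^2) / t    [power of a power]
= ((((t^(-2) · s^4) · ((s^3)^2)) · ((t^3)^2)) · t^2) / t    [power of a power]
= ((((t^(-2) · s^4) · s^6) · ((t^3)^2)) · t^2) / t    [power of a power]
= ((((t^(-2) · s^4) · s^6) · t^6) · t^2) / t    [power of a power]
= s^10·t^5    [quotient of powers; product of powers]

s^10·t^5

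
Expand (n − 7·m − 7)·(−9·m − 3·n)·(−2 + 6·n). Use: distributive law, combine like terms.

(n − 7·m − 7)·(−9·m − 3·n)·(−2 + 6·n)
= (−9·m·n − 3·n^2 + 63·m^2 + 21·m·n + 63·m + 21·n)·(−2 + 6·n)    [distributive law]
= (12·m·n − 3·n^2 + 63·m^2 + 63·m + 21·n)·(−2 + 6·n)    [combine like terms]
= −24·m·n + 72·m·n^2 + 6·n^2 − 18·n^3 − 126·m^2 + 378·m^2·n − 126·m + 378·m·n − 42·n + 126·n^2    [distributive law]
= 354·m·n + 72·m·n^2 + 132·n^2 − 18·n^3 − 126·m^2 + 378·m^2·n − 126·m − 42·n    [combine like terms]

354·m·n + 72·m·n^2 + 132·n^2 − 18·n^3 − 126·m^2 + 378·m^2·n − 126·m − 42·n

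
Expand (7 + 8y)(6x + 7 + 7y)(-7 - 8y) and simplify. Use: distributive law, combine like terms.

(7 + 8y)(6x + 7 + 7y)(-7 - 8y)
= (42x + 49 + 49y + 48xy + 56y + 56y²)(-7 - 8y)    [distributive law]
= (42x + 49 + 105y + 48xy + 56y²)(-7 - 8y)    [combine like terms]
= -294x - 336xy - 343 - 392y - 735y - 840y² - 336xy - 384xy² - 392y² - 448y³    [distributive law]
= -294x - 672xy - 343 - 1127y - 1232y² - 384xy² - 448y³    [combine like terms]

-294x - 672xy - 343 - 1127y - 1232y² - 384xy² - 448y³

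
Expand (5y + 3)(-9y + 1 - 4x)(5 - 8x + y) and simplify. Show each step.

-247y^2 + 340xy^2 - 45y^3 - 107y + 64xy + 160x^2y + 15 - 84x + 96x^2

(5y + 3)(-9y + 1 - 4x)(5 - 8x + y)
= (-45y^2 + 5y - 20xy - 27y + 3 - 12x)(5 - 8x + y)    [distributive law]
= (-45y^2 - 22y - 20xy + 3 - 12x)(5 - 8x + y)    [combine like terms]
= -225y^2 + 360xy^2 - 45y^3 - 110y + 176xy - 22y^2 - 100xy + 160x^2y - 20xy^2 + 15 - 24x + 3y - 60x + 96x^2 - 12xy    [distributive law]
= -247y^2 + 340xy^2 - 45y^3 - 107y + 64xy + 160x^2y + 15 - 84x + 96x^2    [combine like terms]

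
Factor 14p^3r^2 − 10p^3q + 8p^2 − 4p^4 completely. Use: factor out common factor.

2p^2(7pr^2 − 5pq + 4 − 2p^2)

14p^3r^2 − 10p^3q + 8p^2 − 4p^4
= 2(7p^3r^2 − 5p^3q + 4p^2 − 2p^4)    [factor out 2]
= 2p^2(7pr^2 − 5pq + 4 − 2p^2)    [factor out p^2]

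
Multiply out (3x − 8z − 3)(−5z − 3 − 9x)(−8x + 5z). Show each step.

−591x^2z − 35xz^2 − 144x^2 − 222xz + 216x^3 + 200z^3 + 195z^2 − 72x + 45z

(3x − 8z − 3)(−5z − 3 − 9x)(−8x + 5z)
= (−15xz − 9x − 27x^2 + 40z^2 + 24z + 72xz + 15z + 9 + 27x)(−8x + 5z)    [distributive law]
= (57xz + 18x − 27x^2 + 40z^2 + 39z + 9)(−8x + 5z)    [combine like terms]
= −456x^2z + 285xz^2 − 144x^2 + 90xz + 216x^3 − 135x^2z − 320xz^2 + 200z^3 − 312xz + 195z^2 − 72x + 45z    [distributive law]
= −591x^2z − 35xz^2 − 144x^2 − 222xz + 216x^3 + 200z^3 + 195z^2 − 72x + 45z    [combine like terms]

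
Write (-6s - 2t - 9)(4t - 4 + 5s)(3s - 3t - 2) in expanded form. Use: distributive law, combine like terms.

(-6s - 2t - 9)(4t - 4 + 5s)(3s - 3t - 2)
= (-24st + 24s - 30s^2 - 8t^2 + 8t - 10st - 36t + 36 - 45s)(3s - 3t - 2)    [distributive law]
= (-34st - 21s - 30s^2 - 8t^2 - 28t + 36)(3s - 3t - 2)    [combine like terms]
= -102s^2t + 102st^2 + 68st - 63s^2 + 63st + 42s - 90s^3 + 90s^2t + 60s^2 - 24st^2 + 24t^3 + 16t^2 - 84st + 84t^2 + 56t + 108s - 108t - 72    [distributive law]
= -12s^2t + 78st^2 + 47st - 3s^2 + 150s - 90s^3 + 24t^3 + 100t^2 - 52t - 72    [combine like terms]

-12s^2t + 78st^2 + 47st - 3s^2 + 150s - 90s^3 + 24t^3 + 100t^2 - 52t - 72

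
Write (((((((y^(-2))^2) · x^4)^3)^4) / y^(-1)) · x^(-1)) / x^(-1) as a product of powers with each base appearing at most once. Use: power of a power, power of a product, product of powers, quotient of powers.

(((((((y^(-2))^2) · x^4)^3)^4) / y^(-1)) · x^(-1)) / x^(-1)
= ((((((y^(-2))^2) · x^4)^12) / y^(-1)) · x^(-1)) / x^(-1)    [power of a power]
= ((((((y^(-2))^2)^12) · ((x^4)^12)) / y^(-1)) · x^(-1)) / x^(-1)    [power of a product]
= (((((y^(-2))^24) · ((x^4)^12)) / y^(-1)) · x^(-1)) / x^(-1)    [power of a power]
= (((y^(-48) · ((x^4)^12)) / y^(-1)) · x^(-1)) / x^(-1)    [power of a power]
= (((y^(-48) · x^48) / y^(-1)) · x^(-1)) / x^(-1)    [power of a power]
= x^48y^(-47)    [quotient of powers; product of powers]

x^48y^(-47)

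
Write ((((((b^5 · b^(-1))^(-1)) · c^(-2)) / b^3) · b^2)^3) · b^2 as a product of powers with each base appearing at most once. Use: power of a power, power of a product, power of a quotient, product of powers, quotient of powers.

b^(-13)c^(-6)

((((((b^5 · b^(-1))^(-1)) · c^(-2)) / b^3) · b^2)^3) · b^2
= ((((((b^5 · b^(-1))^(-1)) · c^(-2)) / b^3)^3) · ((b^2)^3)) · b^2    [power of a product]
= ((((((b^5 · b^(-1))^(-1)) · c^(-2))^3) / ((b^3)^3)) · ((b^2)^3)) · b^2    [power of a quotient]
= ((((((b^5 · b^(-1))^(-1))^3) · ((c^(-2))^3)) / ((b^3)^3)) · ((b^2)^3)) · b^2    [power of a product]
= (((((b^5 · b^(-1))^(-3)) · ((c^(-2))^3)) / ((b^3)^3)) · ((b^2)^3)) · b^2    [power of a power]
= ((((((b^5)^(-3)) · ((b^(-1))^(-3))) · ((c^(-2))^3)) / ((b^3)^3)) · ((b^2)^3)) · b^2    [power of a product]
= ((((b^(-15) · ((b^(-1))^(-3))) · ((c^(-2))^3)) / ((b^3)^3)) · ((b^2)^3)) · b^2    [power of a power]
= ((((b^(-15) · b^3) · ((c^(-2))^3)) / ((b^3)^3)) · ((b^2)^3)) · b^2    [power of a power]
= (((b^(-12) · ((c^(-2))^3)) / ((b^3)^3)) · ((b^2)^3)) · b^2    [product of powers]
= (((b^(-12) · c^(-6)) / ((b^3)^3)) · ((b^2)^3)) · b^2    [power of a power]
= (((b^(-12) · c^(-6)) / b^9) · ((b^2)^3)) · b^2    [power of a power]
= (((b^(-12) · c^(-6)) / b^9) · b^6) · b^2    [power of a power]
= b^(-13)c^(-6)    [quotient of powers; product of powers]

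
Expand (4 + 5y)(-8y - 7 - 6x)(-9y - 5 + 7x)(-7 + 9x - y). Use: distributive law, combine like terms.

(4 + 5y)(-8y - 7 - 6x)(-9y - 5 + 7x)(-7 + 9x - y)
= (-32y - 28 - 24x - 40y² - 35y - 30xy)(-9y - 5 + 7x)(-7 + 9x - y)    [distributive law]
= (-67y - 28 - 24x - 40y² - 30xy)(-9y - 5 + 7x)(-7 + 9x - y)    [combine like terms]
= (603y² + 335y - 469xy + 252y + 140 - 196x + 216xy + 120x - 168x² + 360y³ + 200y² - 280xy² + 270xy² + 150xy - 210x²y)(-7 + 9x - y)    [distributive law]
= (803y² + 587y - 103xy + 140 - 76x - 168x² + 360y³ - 10xy² - 210x²y)(-7 + 9x - y)    [combine like terms]
= -5621y² + 7227xy² - 803y³ - 4109y + 5283xy - 587y² + 721xy - 927x²y + 103xy² - 980 + 1260x - 140y + 532x - 684x² + 76xy + 1176x² - 1512x³ + 168x²y - 2520y³ + 3240xy³ - 360y⁴ + 70xy² - 90x²y² + 10xy³ + 1470x²y - 1890x³y + 210x²y²    [distributive law]
= -6208y² + 7400xy² - 3323y³ - 4249y + 6080xy + 711x²y - 980 + 1792x + 492x² - 1512x³ + 3250xy³ - 360y⁴ + 120x²y² - 1890x³y    [combine like terms]

-6208y² + 7400xy² - 3323y³ - 4249y + 6080xy + 711x²y - 980 + 1792x + 492x² - 1512x³ + 3250xy³ - 360y⁴ + 120x²y² - 1890x³y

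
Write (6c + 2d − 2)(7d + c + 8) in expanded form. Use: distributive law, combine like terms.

44cd + 6c² + 46c + 14d² + 2d − 16

(6c + 2d − 2)(7d + c + 8)
= 42cd + 6c² + 48c + 14d² + 2cd + 16d − 14d − 2c − 16    [distributive law]
= 44cd + 6c² + 46c + 14d² + 2d − 16    [combine like terms]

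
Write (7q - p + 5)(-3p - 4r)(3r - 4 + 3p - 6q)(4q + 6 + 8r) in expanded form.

324pq²r - 118pqr - 1320pqr² + 1452pq² + 1284pq - 324p²q² - 714p²q - 564p²qr + 504pq³ + 1008q²r² + 1112qr² - 672qr³ + 1936q²r + 1712qr + 672q³r - 330p²r + 168p²r² - 342p² + 36p³q + 54p³ + 72p³r - 896pr² + 96pr³ - 246pr + 360p + 280r² - 480r³ + 480r

(7q - p + 5)(-3p - 4r)(3r - 4 + 3p - 6q)(4q + 6 + 8r)
= (-21pq - 28qr + 3p² + 4pr - 15p - 20r)(3r - 4 + 3p - 6q)(4q + 6 + 8r)    [distributive law]
= (-63pqr + 84pq - 63p²q + 126pq² - 84qr² + 112qr - 84pqr + 168q²r + 9p²r - 12p² + 9p³ - 18p²q + 12pr² - 16pr + 12p²r - 24pqr - 45pr + 60p - 45p² + 90pq - 60r² + 80r - 60pr + 120qr)(4q + 6 + 8r)    [distributive law]
= (-171pqr + 174pq - 81p²q + 126pq² - 84qr² + 232qr + 168q²r + 21p²r - 57p² + 9p³ + 12pr² - 121pr + 60p - 60r² + 80r)(4q + 6 + 8r)    [combine like terms]
= -684pq²r - 1026pqr - 1368pqr² + 696pq² + 1044pq + 1392pqr - 324p²q² - 486p²q - 648p²qr + 504pq³ + 756pq² + 1008pq²r - 336q²r² - 504qr² - 672qr³ + 928q²r + 1392qr + 1856qr² + 672q³r + 1008q²r + 1344q²r² + 84p²qr + 126p²r + 168p²r² - 228p²q - 342p² - 456p²r + 36p³q + 54p³ + 72p³r + 48pqr² + 72pr² + 96pr³ - 484pqr - 726pr - 968pr² + 240pq + 360p + 480pr - 240qr² - 360r² - 480r³ + 320qr + 480r + 640r²    [distributive law]
= 324pq²r - 118pqr - 1320pqr² + 1452pq² + 1284pq - 324p²q² - 714p²q - 564p²qr + 504pq³ + 1008q²r² + 1112qr² - 672qr³ + 1936q²r + 1712qr + 672q³r - 330p²r + 168p²r² - 342p² + 36p³q + 54p³ + 72p³r - 896pr² + 96pr³ - 246pr + 360p + 280r² - 480r³ + 480r    [combine like terms]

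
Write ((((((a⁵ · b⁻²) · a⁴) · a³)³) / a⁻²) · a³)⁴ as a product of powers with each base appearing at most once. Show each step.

((((((a⁵ · b⁻²) · a⁴) · a³)³) / a⁻²) · a³)⁴
= ((((((a⁵ · b⁻²) · a⁴) · a³)³) / a⁻²)⁴) · ((a³)⁴)    [power of a product]
= ((((((a⁵ · b⁻²) · a⁴) · a³)³)⁴) / ((a⁻²)⁴)) · ((a³)⁴)    [power of a quotient]
= (((((a⁵ · b⁻²) · a⁴) · a³)¹²) / ((a⁻²)⁴)) · ((a³)⁴)    [power of a power]
= (((((a⁵ · b⁻²) · a⁴)¹²) · ((a³)¹²)) / ((a⁻²)⁴)) · ((a³)⁴)    [power of a product]
= (((((a⁵ · b⁻²)¹²) · ((a⁴)¹²)) · ((a³)¹²)) / ((a⁻²)⁴)) · ((a³)⁴)    [power of a product]
= ((((((a⁵)¹²) · ((b⁻²)¹²)) · ((a⁴)¹²)) · ((a³)¹²)) / ((a⁻²)⁴)) · ((a³)⁴)    [power of a product]
= ((((a⁶⁰ · ((b⁻²)¹²)) · ((a⁴)¹²)) · ((a³)¹²)) / ((a⁻²)⁴)) · ((a³)⁴)    [power of a power]
= ((((a⁶⁰ · b⁻²⁴) · ((a⁴)¹²)) · ((a³)¹²)) / ((a⁻²)⁴)) · ((a³)⁴)    [power of a power]
= ((((a⁶⁰ · b⁻²⁴) · a⁴⁸) · ((a³)¹²)) / ((a⁻²)⁴)) · ((a³)⁴)    [power of a power]
= ((((a⁶⁰ · b⁻²⁴) · a⁴⁸) · a³⁶) / ((a⁻²)⁴)) · ((a³)⁴)    [power of a power]
= ((((a⁶⁰ · b⁻²⁴) · a⁴⁸) · a³⁶) / a⁻⁸) · ((a³)⁴)    [power of a power]
= ((((a⁶⁰ · b⁻²⁴) · a⁴⁸) · a³⁶) / a⁻⁸) · a¹²    [power of a power]
= a¹⁶⁴b⁻²⁴    [quotient of powers; product of powers]

a¹⁶⁴b⁻²⁴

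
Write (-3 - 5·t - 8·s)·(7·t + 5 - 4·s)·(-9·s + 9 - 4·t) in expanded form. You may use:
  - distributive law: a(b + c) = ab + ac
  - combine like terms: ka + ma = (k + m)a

(-3 - 5·t - 8·s)·(7·t + 5 - 4·s)·(-9·s + 9 - 4·t)
= (-21·t - 15 + 12·s - 35·t^2 - 25·t + 20·s·t - 56·s·t - 40·s + 32·s^2)·(-9·s + 9 - 4·t)    [distributive law]
= (-46·t - 15 - 28·s - 35·t^2 - 36·s·t + 32·s^2)·(-9·s + 9 - 4·t)    [combine like terms]
= 414·s·t - 414·t + 184·t^2 + 135·s - 135 + 60·t + 252·s^2 - 252·s + 112·s·t + 315·s·t^2 - 315·t^2 + 140·t^3 + 324·s^2·t - 324·s·t + 144·s·t^2 - 288·s^3 + 288·s^2 - 128·s^2·t    [distributive law]
= 202·s·t - 354·t - 131·t^2 - 117·s - 135 + 540·s^2 + 459·s·t^2 + 140·t^3 + 196·s^2·t - 288·s^3    [combine like terms]

202·s·t - 354·t - 131·t^2 - 117·s - 135 + 540·s^2 + 459·s·t^2 + 140·t^3 + 196·s^2·t - 288·s^3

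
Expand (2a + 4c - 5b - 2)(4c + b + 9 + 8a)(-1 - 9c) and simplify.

(2a + 4c - 5b - 2)(4c + b + 9 + 8a)(-1 - 9c)
= (8ac + 2ab + 18a + 16a² + 16c² + 4bc + 36c + 32ac - 20bc - 5b² - 45b - 40ab - 8c - 2b - 18 - 16a)(-1 - 9c)    [distributive law]
= (40ac - 38ab + 2a + 16a² + 16c² - 16bc + 28c - 5b² - 47b - 18)(-1 - 9c)    [combine like terms]
= -40ac - 360ac² + 38ab + 342abc - 2a - 18ac - 16a² - 144a²c - 16c² - 144c³ + 16bc + 144bc² - 28c - 252c² + 5b² + 45b²c + 47b + 423bc + 18 + 162c    [distributive law]
= -58ac - 360ac² + 38ab + 342abc - 2a - 16a² - 144a²c - 268c² - 144c³ + 439bc + 144bc² + 134c + 5b² + 45b²c + 47b + 18    [combine like terms]

-58ac - 360ac² + 38ab + 342abc - 2a - 16a² - 144a²c - 268c² - 144c³ + 439bc + 144bc² + 134c + 5b² + 45b²c + 47b + 18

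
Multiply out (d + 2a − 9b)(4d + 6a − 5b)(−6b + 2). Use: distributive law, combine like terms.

−24bd² + 8d² − 84abd + 28ad + 246b²d − 82bd − 72a²b + 24a² + 384ab² − 128ab − 270b³ + 90b²

(d + 2a − 9b)(4d + 6a − 5b)(−6b + 2)
= (4d² + 6ad − 5bd + 8ad + 12a² − 10ab − 36bd − 54ab + 45b²)(−6b + 2)    [distributive law]
= (4d² + 14ad − 41bd + 12a² − 64ab + 45b²)(−6b + 2)    [combine like terms]
= −24bd² + 8d² − 84abd + 28ad + 246b²d − 82bd − 72a²b + 24a² + 384ab² − 128ab − 270b³ + 90b²    [distributive law]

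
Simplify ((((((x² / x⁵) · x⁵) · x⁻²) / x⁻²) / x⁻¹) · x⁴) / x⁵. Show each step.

((((((x² / x⁵) · x⁵) · x⁻²) / x⁻²) / x⁻¹) · x⁴) / x⁵
= (((((x⁻³ · x⁵) · x⁻²) / x⁻²) / x⁻¹) · x⁴) / x⁵    [quotient of powers]
= ((((x² · x⁻²) / x⁻²) / x⁻¹) · x⁴) / x⁵    [product of powers]
= (((x⁰ / x⁻²) / x⁻¹) · x⁴) / x⁵    [product of powers]
= ((x² / x⁻¹) · x⁴) / x⁵    [quotient of powers]
= (x³ · x⁴) / x⁵    [quotient of powers]
= x⁷ / x⁵    [product of powers]
= x²    [quotient of powers]

x²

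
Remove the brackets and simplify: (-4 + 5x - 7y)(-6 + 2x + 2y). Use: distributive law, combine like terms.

24 - 38x + 34y + 10x^2 - 4xy - 14y^2

(-4 + 5x - 7y)(-6 + 2x + 2y)
= 24 - 8x - 8y - 30x + 10x^2 + 10xy + 42y - 14xy - 14y^2    [distributive law]
= 24 - 38x + 34y + 10x^2 - 4xy - 14y^2    [combine like terms]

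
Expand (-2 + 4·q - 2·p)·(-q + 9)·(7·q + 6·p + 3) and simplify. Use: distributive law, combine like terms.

(-2 + 4·q - 2·p)·(-q + 9)·(7·q + 6·p + 3)
= (2·q - 18 - 4·q² + 36·q + 2·p·q - 18·p)·(7·q + 6·p + 3)    [distributive law]
= (38·q - 18 - 4·q² + 2·p·q - 18·p)·(7·q + 6·p + 3)    [combine like terms]
= 266·q² + 228·p·q + 114·q - 126·q - 108·p - 54 - 28·q³ - 24·p·q² - 12·q² + 14·p·q² + 12·p²·q + 6·p·q - 126·p·q - 108·p² - 54·p    [distributive law]
= 254·q² + 108·p·q - 12·q - 162·p - 54 - 28·q³ - 10·p·q² + 12·p²·q - 108·p²    [combine like terms]

254·q² + 108·p·q - 12·q - 162·p - 54 - 28·q³ - 10·p·q² + 12·p²·q - 108·p²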